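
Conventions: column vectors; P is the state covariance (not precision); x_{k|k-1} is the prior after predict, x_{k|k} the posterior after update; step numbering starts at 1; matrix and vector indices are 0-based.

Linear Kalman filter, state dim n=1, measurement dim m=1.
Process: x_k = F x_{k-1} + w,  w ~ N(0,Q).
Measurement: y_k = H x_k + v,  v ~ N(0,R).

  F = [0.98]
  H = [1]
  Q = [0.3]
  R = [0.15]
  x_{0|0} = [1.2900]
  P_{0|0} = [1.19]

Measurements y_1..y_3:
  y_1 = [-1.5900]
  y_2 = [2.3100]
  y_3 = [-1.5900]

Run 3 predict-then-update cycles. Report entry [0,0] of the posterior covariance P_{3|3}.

P_post[0,0] = 0.1096

step 1: x^-=[1.2642]  P^-=[1.4429]  S=[1.5929]  K=[0.9058]  nu=[-2.8542]  x^+=[-1.3212]  P^+=[0.1359]
step 2: x^-=[-1.2948]  P^-=[0.4305]  S=[0.5805]  K=[0.7416]  nu=[3.6048]  x^+=[1.3785]  P^+=[0.1112]
step 3: x^-=[1.3509]  P^-=[0.4068]  S=[0.5568]  K=[0.7306]  nu=[-2.9409]  x^+=[-0.7978]  P^+=[0.1096]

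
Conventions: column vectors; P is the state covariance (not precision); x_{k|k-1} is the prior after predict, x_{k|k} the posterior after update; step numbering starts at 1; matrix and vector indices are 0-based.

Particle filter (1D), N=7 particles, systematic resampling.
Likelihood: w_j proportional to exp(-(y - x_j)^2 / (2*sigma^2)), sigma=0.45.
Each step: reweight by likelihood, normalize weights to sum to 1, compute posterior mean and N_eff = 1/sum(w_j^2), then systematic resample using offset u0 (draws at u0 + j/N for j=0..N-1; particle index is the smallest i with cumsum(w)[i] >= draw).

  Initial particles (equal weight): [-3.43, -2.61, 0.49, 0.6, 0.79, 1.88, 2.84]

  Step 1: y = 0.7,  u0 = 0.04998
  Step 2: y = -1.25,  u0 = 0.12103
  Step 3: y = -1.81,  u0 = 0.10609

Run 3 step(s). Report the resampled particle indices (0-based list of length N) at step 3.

step 1: w=[0.0000, 0.0000, 0.3109, 0.3382, 0.3398, 0.0111, 0.0000]  mean=0.6446  Neff=3.0619  idx=[2, 2, 3, 3, 3, 4, 4]
step 2: w=[0.3074, 0.3074, 0.1159, 0.1159, 0.1159, 0.0187, 0.0187]  mean=0.5395  Neff=4.3476  idx=[0, 0, 1, 1, 2, 3, 5]
step 3: w=[0.2182, 0.2182, 0.2182, 0.2182, 0.0607, 0.0607, 0.0058]  mean=0.5051  Neff=5.0545  idx=[0, 1, 1, 2, 3, 3, 5]

resampled_idx = [0, 1, 1, 2, 3, 3, 5]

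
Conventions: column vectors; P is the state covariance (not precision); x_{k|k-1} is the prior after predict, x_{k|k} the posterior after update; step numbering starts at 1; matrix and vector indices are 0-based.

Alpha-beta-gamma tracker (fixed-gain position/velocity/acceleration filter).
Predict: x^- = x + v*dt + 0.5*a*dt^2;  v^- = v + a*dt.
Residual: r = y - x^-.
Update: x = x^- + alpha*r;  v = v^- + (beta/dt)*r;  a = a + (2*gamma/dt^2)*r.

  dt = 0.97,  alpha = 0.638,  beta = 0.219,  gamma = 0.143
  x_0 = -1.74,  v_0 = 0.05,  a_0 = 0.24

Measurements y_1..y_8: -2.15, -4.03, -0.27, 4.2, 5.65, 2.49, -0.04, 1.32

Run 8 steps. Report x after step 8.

step 1: x_pred=-1.5786  r=-0.5714  x^+=-1.9432  v^+=0.1538  a^+=0.0663
step 2: x_pred=-1.7628  r=-2.2672  x^+=-3.2093  v^+=-0.2938  a^+=-0.6228
step 3: x_pred=-3.7872  r=3.5172  x^+=-1.5432  v^+=-0.1038  a^+=0.4463
step 4: x_pred=-1.4340  r=5.6340  x^+=2.1605  v^+=1.6011  a^+=2.1588
step 5: x_pred=4.7291  r=0.9209  x^+=5.3166  v^+=3.9030  a^+=2.4387
step 6: x_pred=10.2499  r=-7.7599  x^+=5.2991  v^+=4.5166  a^+=0.0800
step 7: x_pred=9.7178  r=-9.7578  x^+=3.4923  v^+=2.3911  a^+=-2.8860
step 8: x_pred=4.4540  r=-3.1340  x^+=2.4545  v^+=-1.1159  a^+=-3.8387

x_post = 2.4545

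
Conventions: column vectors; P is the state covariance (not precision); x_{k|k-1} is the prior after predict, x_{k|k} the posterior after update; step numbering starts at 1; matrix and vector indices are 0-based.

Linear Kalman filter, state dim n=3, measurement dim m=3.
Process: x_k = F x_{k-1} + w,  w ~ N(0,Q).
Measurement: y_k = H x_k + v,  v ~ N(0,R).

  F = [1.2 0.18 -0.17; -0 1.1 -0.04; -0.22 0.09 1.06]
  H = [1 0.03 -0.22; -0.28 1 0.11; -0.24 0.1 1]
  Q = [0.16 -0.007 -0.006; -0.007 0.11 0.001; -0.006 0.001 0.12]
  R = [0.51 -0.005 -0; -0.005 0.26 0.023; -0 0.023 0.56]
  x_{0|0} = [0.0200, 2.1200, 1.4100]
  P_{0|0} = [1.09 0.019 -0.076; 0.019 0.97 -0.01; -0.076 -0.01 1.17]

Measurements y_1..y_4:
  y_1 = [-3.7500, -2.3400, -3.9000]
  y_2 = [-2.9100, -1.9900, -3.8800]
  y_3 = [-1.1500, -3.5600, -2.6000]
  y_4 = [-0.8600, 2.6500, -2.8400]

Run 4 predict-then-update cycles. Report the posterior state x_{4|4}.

step 1: x^-=[0.1659, 2.2756, 1.6810]  P^-=[1.8347 0.2237 -0.5888; 0.2237 1.2865 0.0305; -0.5888 0.0305 1.5280]  S=[2.6919 -0.4029 -1.3716; -0.4029 1.6265 0.5944; -1.3716 0.5944 2.4846]  K=[0.7299 -0.0400 0.0073; 0.1939 0.8195 -0.0466; -0.0014 -0.0247 0.6782]  nu=[-3.6143, -4.7541, -5.7687]  x^+=[-2.3241, -2.0527, -2.1090]  P^+=[0.3892 0.0854 0.0880; 0.0854 0.2361 -0.0103; 0.0880 -0.0103 0.4014]
step 2: x^-=[-2.7998, -2.1737, -1.9090]  P^-=[0.7414 0.1530 -0.0580; 0.1530 0.3972 -0.0246; -0.0580 -0.0246 0.5454]  S=[1.3132 -0.0668 -0.3438; -0.0668 0.6344 0.1245; -0.3438 0.1245 1.1676]  K=[0.5716 -0.0325 -0.0172; 0.1497 0.5771 -0.0359; -0.0125 -0.0130 0.4746]  nu=[-0.4649, -0.3903, -2.4256]  x^+=[-3.0112, -2.3814, -3.0493]  P^+=[0.3019 0.0667 0.0554; 0.0667 0.1680 -0.0076; 0.0554 -0.0076 0.2795]
step 3: x^-=[-3.5238, -2.4975, -2.7841]  P^-=[0.6149 0.1151 -0.0576; 0.1151 0.3144 -0.0187; -0.0576 -0.0187 0.4201]  S=[1.1780 -0.0696 -0.2891; -0.0696 0.5627 0.1098; -0.2891 0.1098 1.0370]  K=[0.5244 -0.0408 -0.0362; 0.1319 0.5205 -0.0327; -0.0276 -0.0059 0.4095]  nu=[1.8362, -1.7429, -0.4119]  x^+=[-2.4749, -3.1491, -2.9932]  P^+=[0.2744 0.0585 0.0388; 0.0585 0.1511 -0.0074; 0.0388 -0.0074 0.2393]
step 4: x^-=[-3.0278, -3.3442, -2.9118]  P^-=[0.5769 0.1014 -0.0656; 0.1014 0.2939 -0.0166; -0.0656 -0.0166 0.3815]  S=[1.1408 -0.0741 -0.2813; -0.0741 0.5474 0.1092; -0.2813 0.1092 1.0010]  K=[0.5066 -0.0453 -0.0464; 0.1248 0.5049 -0.0316; -0.0367 -0.0020 0.3851]  nu=[1.6276, 5.4667, -0.3205]  x^+=[-2.4359, -0.3706, -3.1058]  P^+=[0.2637 0.0551 0.0307; 0.0551 0.1462 -0.0075; 0.0307 -0.0075 0.2237]

x_post = [-2.4359, -0.3706, -3.1058]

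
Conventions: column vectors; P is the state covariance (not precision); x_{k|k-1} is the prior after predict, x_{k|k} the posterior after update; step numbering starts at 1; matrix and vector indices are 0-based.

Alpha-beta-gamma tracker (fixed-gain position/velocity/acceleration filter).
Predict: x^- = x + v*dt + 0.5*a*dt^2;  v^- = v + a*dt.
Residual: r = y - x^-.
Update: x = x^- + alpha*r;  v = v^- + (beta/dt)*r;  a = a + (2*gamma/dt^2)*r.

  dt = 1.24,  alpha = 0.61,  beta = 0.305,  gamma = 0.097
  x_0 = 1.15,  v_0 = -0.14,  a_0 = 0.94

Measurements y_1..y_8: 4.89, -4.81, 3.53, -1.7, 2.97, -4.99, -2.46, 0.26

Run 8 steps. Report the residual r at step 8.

step 1: x_pred=1.6991  r=3.1909  x^+=3.6455  v^+=1.8105  a^+=1.3426
step 2: x_pred=6.9227  r=-11.7327  x^+=-0.2342  v^+=0.5894  a^+=-0.1377
step 3: x_pred=0.3908  r=3.1392  x^+=2.3057  v^+=1.1908  a^+=0.2584
step 4: x_pred=3.9809  r=-5.6809  x^+=0.5156  v^+=0.1138  a^+=-0.4584
step 5: x_pred=0.3043  r=2.6657  x^+=1.9304  v^+=0.2011  a^+=-0.1221
step 6: x_pred=2.0859  r=-7.0759  x^+=-2.2304  v^+=-1.6907  a^+=-1.0148
step 7: x_pred=-5.1071  r=2.6471  x^+=-3.4924  v^+=-2.2980  a^+=-0.6809
step 8: x_pred=-6.8654  r=7.1254  x^+=-2.5189  v^+=-1.3897  a^+=0.2182

resid = 7.1254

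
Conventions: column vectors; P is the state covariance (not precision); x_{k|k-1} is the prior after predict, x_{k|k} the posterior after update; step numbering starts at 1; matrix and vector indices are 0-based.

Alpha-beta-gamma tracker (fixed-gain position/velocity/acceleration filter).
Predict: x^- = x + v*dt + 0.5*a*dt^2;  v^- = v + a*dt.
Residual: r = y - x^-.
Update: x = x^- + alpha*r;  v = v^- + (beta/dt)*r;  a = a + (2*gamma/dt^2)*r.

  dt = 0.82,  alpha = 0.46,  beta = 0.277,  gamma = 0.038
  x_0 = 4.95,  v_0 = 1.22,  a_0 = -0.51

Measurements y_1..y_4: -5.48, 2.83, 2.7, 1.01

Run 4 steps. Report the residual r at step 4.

step 1: x_pred=5.7789  r=-11.2589  x^+=0.5998  v^+=-3.0015  a^+=-1.7826
step 2: x_pred=-2.4607  r=5.2907  x^+=-0.0270  v^+=-2.6760  a^+=-1.1846
step 3: x_pred=-2.6196  r=5.3196  x^+=-0.1726  v^+=-1.8504  a^+=-0.5833
step 4: x_pred=-1.8860  r=2.8960  x^+=-0.5538  v^+=-1.3504  a^+=-0.2560

resid = 2.8960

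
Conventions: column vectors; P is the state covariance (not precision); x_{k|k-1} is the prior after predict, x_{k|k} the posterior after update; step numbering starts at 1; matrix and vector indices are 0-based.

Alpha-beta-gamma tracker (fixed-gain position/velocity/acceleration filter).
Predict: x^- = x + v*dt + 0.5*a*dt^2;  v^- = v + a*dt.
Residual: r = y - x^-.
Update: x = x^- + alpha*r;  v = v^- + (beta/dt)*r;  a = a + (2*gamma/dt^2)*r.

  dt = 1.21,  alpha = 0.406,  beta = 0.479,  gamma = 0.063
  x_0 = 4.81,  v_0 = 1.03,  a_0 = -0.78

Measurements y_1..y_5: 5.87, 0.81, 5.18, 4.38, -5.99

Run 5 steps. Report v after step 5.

v_post = -3.4242

step 1: x_pred=5.4853  r=0.3847  x^+=5.6415  v^+=0.2385  a^+=-0.7469
step 2: x_pred=5.3833  r=-4.5733  x^+=3.5265  v^+=-2.4757  a^+=-1.1405
step 3: x_pred=-0.3039  r=5.4839  x^+=1.9226  v^+=-1.6847  a^+=-0.6685
step 4: x_pred=-0.6054  r=4.9854  x^+=1.4187  v^+=-0.5201  a^+=-0.2395
step 5: x_pred=0.6140  r=-6.6040  x^+=-2.0672  v^+=-3.4242  a^+=-0.8078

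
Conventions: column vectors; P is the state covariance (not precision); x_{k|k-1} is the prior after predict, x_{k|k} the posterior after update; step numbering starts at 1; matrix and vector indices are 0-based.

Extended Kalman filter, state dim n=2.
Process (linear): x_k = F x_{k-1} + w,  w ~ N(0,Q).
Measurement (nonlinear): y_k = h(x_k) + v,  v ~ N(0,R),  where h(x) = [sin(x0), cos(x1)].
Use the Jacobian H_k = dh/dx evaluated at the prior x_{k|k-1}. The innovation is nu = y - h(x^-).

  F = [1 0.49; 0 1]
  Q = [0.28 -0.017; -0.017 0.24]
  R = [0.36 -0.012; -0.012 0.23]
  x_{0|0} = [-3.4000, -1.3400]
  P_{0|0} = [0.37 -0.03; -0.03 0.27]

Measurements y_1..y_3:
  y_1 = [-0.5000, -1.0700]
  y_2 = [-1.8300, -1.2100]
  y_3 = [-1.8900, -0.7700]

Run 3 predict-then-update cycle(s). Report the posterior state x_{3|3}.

x_post = [-1.9137, -2.3902]

step 1: x^-=[-4.0566, -1.3400]  P^-=[0.6854 0.0853; 0.0853 0.5100]  H_jac=[-0.6098 0.0000; 0.0000 0.9735]  S=[0.6149 -0.0626; -0.0626 0.7133]  K=[-0.6739 0.0572; -0.0138 0.6948]  nu=[-1.2926, -1.2988]  x^+=[-3.2598, -2.2245]  P^+=[0.3990 0.0218; 0.0218 0.1643]
step 2: x^-=[-4.3498, -2.2245]  P^-=[0.7398 0.0854; 0.0854 0.4043]  H_jac=[-0.3547 0.0000; 0.0000 0.7938]  S=[0.4531 -0.0360; -0.0360 0.4848]  K=[-0.5714 0.0973; -0.0142 0.6610]  nu=[-2.7650, -0.6019]  x^+=[-2.8284, -2.5830]  P^+=[0.5833 0.0368; 0.0368 0.1917]
step 3: x^-=[-4.0941, -2.5830]  P^-=[0.9454 0.1138; 0.1138 0.4317]  H_jac=[-0.5796 0.0000; 0.0000 0.5300]  S=[0.6777 -0.0470; -0.0470 0.3513]  K=[-0.8043 0.0642; -0.0527 0.6444]  nu=[-2.7049, 0.0780]  x^+=[-1.9137, -2.3902]  P^+=[0.5008 0.0461; 0.0461 0.2808]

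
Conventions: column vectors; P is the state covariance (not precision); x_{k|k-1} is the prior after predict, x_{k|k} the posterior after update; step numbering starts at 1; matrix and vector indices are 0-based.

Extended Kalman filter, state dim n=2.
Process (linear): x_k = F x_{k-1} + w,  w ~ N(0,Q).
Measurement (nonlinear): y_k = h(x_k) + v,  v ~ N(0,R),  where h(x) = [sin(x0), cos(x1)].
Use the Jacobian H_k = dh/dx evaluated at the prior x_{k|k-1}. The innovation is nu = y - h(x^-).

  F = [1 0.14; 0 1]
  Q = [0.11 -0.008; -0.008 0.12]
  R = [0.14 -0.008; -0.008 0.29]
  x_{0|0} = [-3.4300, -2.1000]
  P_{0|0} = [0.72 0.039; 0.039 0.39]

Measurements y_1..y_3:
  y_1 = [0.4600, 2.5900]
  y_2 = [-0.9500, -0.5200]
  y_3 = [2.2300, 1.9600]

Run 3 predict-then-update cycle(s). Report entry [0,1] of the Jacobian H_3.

H_jac[0,1] = 0.0000

step 1: x^-=[-3.7240, -2.1000]  P^-=[0.8486 0.0856; 0.0856 0.5100]  H_jac=[-0.8351 0.0000; 0.0000 0.8632]  S=[0.7318 -0.0697; -0.0697 0.6700]  K=[-0.9674 0.0096; -0.0354 0.6534]  nu=[-0.0900, 3.0948]  x^+=[-3.6071, -0.0747]  P^+=[0.1623 0.0122; 0.0122 0.2198]
step 2: x^-=[-3.6176, -0.0747]  P^-=[0.2800 0.0350; 0.0350 0.3398]  H_jac=[-0.8889 0.0000; 0.0000 0.0747]  S=[0.3612 -0.0103; -0.0103 0.2919]  K=[-0.6894 -0.0154; -0.0837 0.0840]  nu=[-1.4082, -1.5172]  x^+=[-2.6233, -0.0843]  P^+=[0.1085 0.0139; 0.0139 0.3351]
step 3: x^-=[-2.6351, -0.0843]  P^-=[0.2289 0.0528; 0.0528 0.4551]  H_jac=[-0.8744 0.0000; 0.0000 0.0842]  S=[0.3150 -0.0119; -0.0119 0.2932]  K=[-0.6358 -0.0106; -0.1420 0.1250]  nu=[2.7151, 0.9636]  x^+=[-4.3716, -0.3494]  P^+=[0.1017 0.0239; 0.0239 0.4437]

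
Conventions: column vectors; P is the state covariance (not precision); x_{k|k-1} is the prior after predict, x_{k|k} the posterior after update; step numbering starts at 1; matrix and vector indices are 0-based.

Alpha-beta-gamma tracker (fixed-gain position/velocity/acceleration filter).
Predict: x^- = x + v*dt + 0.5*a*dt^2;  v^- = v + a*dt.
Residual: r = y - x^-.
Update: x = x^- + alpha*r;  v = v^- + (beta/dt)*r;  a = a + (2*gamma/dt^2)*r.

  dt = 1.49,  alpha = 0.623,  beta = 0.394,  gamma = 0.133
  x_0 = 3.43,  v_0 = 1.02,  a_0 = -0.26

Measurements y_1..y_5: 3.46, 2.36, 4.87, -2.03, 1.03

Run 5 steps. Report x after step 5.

step 1: x_pred=4.6612  r=-1.2012  x^+=3.9128  v^+=0.3150  a^+=-0.4039
step 2: x_pred=3.9338  r=-1.5738  x^+=2.9533  v^+=-0.7030  a^+=-0.5925
step 3: x_pred=1.2481  r=3.6219  x^+=3.5046  v^+=-0.6281  a^+=-0.1585
step 4: x_pred=2.3927  r=-4.4227  x^+=-0.3626  v^+=-2.0338  a^+=-0.6884
step 5: x_pred=-4.1572  r=5.1872  x^+=-0.9256  v^+=-1.6879  a^+=-0.0669

x_post = -0.9256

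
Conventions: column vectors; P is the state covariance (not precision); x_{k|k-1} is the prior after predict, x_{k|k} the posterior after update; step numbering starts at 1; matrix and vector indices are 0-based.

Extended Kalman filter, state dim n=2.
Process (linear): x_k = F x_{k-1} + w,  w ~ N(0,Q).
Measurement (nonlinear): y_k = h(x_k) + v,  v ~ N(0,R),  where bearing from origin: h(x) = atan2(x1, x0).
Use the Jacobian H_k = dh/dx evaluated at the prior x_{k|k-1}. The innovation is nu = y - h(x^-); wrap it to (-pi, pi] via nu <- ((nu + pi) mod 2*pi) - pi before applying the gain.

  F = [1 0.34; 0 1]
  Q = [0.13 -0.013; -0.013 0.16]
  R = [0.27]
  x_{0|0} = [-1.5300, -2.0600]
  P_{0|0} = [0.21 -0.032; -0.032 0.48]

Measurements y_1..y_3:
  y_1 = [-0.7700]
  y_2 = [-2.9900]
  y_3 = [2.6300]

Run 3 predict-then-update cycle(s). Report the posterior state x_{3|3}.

step 1: x^-=[-2.2304, -2.0600]  P^-=[0.3737 0.1182; 0.1182 0.6400]  H_jac=[0.2235 -0.2420]  S=[0.3133]  K=[0.1753; -0.4099]  nu=[1.6259]  x^+=[-1.9454, -2.7264]  P^+=[0.3641 0.1407; 0.1407 0.5874]
step 2: x^-=[-2.8724, -2.7264]  P^-=[0.6577 0.3274; 0.3274 0.7474]  H_jac=[0.1738 -0.1831]  S=[0.2941]  K=[0.1849; -0.2719]  nu=[-0.6077]  x^+=[-2.9848, -2.5612]  P^+=[0.6476 0.3422; 0.3422 0.7256]
step 3: x^-=[-3.8556, -2.5612]  P^-=[1.0942 0.5759; 0.5759 0.8856]  H_jac=[0.1195 -0.1800]  S=[0.2895]  K=[0.0938; -0.3127]  nu=[-1.0979]  x^+=[-3.9586, -2.2179]  P^+=[1.0917 0.5844; 0.5844 0.8573]

x_post = [-3.9586, -2.2179]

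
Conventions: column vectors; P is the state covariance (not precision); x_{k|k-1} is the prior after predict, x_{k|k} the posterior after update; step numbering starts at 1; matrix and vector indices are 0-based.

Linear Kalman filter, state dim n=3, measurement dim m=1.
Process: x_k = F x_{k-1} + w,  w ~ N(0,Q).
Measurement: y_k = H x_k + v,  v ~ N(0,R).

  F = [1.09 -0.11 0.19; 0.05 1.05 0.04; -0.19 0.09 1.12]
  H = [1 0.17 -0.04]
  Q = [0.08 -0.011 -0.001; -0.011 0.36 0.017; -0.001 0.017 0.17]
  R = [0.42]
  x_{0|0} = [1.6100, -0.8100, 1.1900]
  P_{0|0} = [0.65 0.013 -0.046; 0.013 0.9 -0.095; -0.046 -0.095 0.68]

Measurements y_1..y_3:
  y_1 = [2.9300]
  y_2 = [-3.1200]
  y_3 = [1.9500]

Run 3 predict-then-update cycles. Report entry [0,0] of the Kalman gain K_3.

step 1: x^-=[2.0701, -0.7224, 0.9540]  P^-=[0.8695 -0.0805 -0.0427; -0.0805 1.3482 0.0095; -0.0427 0.0095 1.0537]  S=[1.3061]  K=[0.6566; 0.1135; -0.0637]  nu=[1.0209]  x^+=[2.7404, -0.6065, 0.8890]  P^+=[0.3065 -0.1779 0.0120; -0.1779 1.3313 0.0190; 0.0120 0.0190 1.0484]
step 2: x^-=[3.2226, -0.4642, 0.4204]  P^-=[0.5449 -0.3384 0.1364; -0.3384 1.8132 0.2445; 0.1364 0.2445 1.5118]  S=[0.8904]  K=[0.5412; -0.0448; 0.1320]  nu=[-6.2469]  x^+=[-0.1583, -0.1843, -0.4041]  P^+=[0.2841 -0.3168 0.0728; -0.3168 1.8114 0.2498; 0.0728 0.2498 1.4963]
step 3: x^-=[-0.2291, -0.2176, -0.4391]  P^-=[0.5891 -0.5016 0.2627; -0.5016 2.3482 0.6124; 0.2627 0.6124 2.1021]  S=[0.8805]  K=[0.5603; -0.1441; 0.3211]  nu=[2.1985]  x^+=[1.0028, -0.5344, 0.2669]  P^+=[0.3127 -0.4305 0.1043; -0.4305 2.3299 0.6532; 0.1043 0.6532 2.0113]

K[0,0] = 0.5603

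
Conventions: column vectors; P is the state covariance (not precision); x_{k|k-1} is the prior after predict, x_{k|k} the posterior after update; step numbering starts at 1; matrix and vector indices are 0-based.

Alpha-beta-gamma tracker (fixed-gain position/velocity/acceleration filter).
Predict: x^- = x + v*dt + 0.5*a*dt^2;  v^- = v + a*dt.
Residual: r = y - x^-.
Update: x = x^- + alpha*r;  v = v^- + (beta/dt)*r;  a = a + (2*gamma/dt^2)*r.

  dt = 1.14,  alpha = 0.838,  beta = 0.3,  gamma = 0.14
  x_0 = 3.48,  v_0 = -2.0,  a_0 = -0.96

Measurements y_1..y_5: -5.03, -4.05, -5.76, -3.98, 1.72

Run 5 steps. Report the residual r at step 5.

resid = 7.7482

step 1: x_pred=0.5762  r=-5.6062  x^+=-4.1218  v^+=-4.5697  a^+=-2.1679
step 2: x_pred=-10.7399  r=6.6899  x^+=-5.1338  v^+=-5.2806  a^+=-0.7265
step 3: x_pred=-11.6257  r=5.8657  x^+=-6.7102  v^+=-4.5652  a^+=0.5373
step 4: x_pred=-11.5654  r=7.5854  x^+=-5.2088  v^+=-1.9565  a^+=2.1716
step 5: x_pred=-6.0282  r=7.7482  x^+=0.4648  v^+=2.5580  a^+=3.8409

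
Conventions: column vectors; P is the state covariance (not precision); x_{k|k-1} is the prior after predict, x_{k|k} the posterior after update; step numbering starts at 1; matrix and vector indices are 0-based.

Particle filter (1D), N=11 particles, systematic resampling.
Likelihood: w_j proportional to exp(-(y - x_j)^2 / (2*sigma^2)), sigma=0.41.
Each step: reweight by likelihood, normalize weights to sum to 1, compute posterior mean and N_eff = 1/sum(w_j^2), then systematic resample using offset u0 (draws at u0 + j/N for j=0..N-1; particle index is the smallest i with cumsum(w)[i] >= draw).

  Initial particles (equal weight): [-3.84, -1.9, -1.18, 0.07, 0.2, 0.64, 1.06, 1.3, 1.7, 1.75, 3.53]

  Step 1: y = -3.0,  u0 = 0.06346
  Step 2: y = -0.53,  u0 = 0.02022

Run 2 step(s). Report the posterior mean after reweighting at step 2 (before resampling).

post_mean = -1.9000

step 1: w=[0.8173, 0.1823, 0.0004, 0.0000, 0.0000, 0.0000, 0.0000, 0.0000, 0.0000, 0.0000, 0.0000]  mean=-3.4854  Neff=1.4260  idx=[0, 0, 0, 0, 0, 0, 0, 0, 0, 1, 1]
step 2: w=[0.0000, 0.0000, 0.0000, 0.0000, 0.0000, 0.0000, 0.0000, 0.0000, 0.0000, 0.5000, 0.5000]  mean=-1.9000  Neff=2.0000  idx=[9, 9, 9, 9, 9, 9, 10, 10, 10, 10, 10]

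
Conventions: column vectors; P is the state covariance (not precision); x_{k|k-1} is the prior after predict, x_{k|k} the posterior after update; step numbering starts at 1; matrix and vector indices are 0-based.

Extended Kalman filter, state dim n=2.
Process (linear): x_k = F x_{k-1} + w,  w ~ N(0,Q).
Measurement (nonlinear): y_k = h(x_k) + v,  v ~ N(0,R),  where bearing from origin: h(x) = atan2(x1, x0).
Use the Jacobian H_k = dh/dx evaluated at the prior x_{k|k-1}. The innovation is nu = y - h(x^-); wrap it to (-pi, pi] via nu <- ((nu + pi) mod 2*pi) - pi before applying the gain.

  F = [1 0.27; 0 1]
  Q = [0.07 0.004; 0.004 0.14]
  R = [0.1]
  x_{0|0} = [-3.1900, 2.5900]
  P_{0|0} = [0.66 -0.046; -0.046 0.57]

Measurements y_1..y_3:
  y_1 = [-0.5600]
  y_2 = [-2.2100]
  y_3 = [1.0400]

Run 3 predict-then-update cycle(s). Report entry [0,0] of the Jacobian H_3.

H_jac[0,0] = -0.1608

step 1: x^-=[-2.4907, 2.5900]  P^-=[0.7467 0.1119; 0.1119 0.7100]  H_jac=[-0.2006 -0.1929]  S=[0.1651]  K=[-1.0378; -0.9654]  nu=[-2.8967]  x^+=[0.5155, 5.3863]  P^+=[0.5689 -0.0535; -0.0535 0.5561]
step 2: x^-=[1.9698, 5.3863]  P^-=[0.6505 0.1006; 0.1006 0.6961]  H_jac=[-0.1638 0.0599]  S=[0.1180]  K=[-0.8519; 0.2137]  nu=[2.8530]  x^+=[-0.4606, 5.9961]  P^+=[0.5649 0.1221; 0.1221 0.6907]
step 3: x^-=[1.1583, 5.9961]  P^-=[0.7512 0.3126; 0.3126 0.8307]  H_jac=[-0.1608 0.0311]  S=[0.1171]  K=[-0.9485; -0.2089]  nu=[-0.3400]  x^+=[1.4808, 6.0671]  P^+=[0.6458 0.2894; 0.2894 0.8256]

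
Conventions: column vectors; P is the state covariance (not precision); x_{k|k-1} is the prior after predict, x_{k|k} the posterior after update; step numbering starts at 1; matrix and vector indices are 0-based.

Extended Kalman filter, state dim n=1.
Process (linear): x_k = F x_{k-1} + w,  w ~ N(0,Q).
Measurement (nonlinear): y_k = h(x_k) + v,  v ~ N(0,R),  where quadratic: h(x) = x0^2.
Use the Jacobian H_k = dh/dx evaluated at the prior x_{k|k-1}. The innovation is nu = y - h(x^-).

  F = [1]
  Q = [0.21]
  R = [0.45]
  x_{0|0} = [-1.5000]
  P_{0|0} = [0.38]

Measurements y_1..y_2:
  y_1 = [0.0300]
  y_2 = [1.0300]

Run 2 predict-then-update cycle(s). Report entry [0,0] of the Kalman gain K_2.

step 1: x^-=[-1.5000]  P^-=[0.5900]  H_jac=[-3.0000]  S=[5.7600]  K=[-0.3073]  nu=[-2.2200]  x^+=[-0.8178]  P^+=[0.0461]
step 2: x^-=[-0.8178]  P^-=[0.2561]  H_jac=[-1.6356]  S=[1.1351]  K=[-0.3690]  nu=[0.3612]  x^+=[-0.9511]  P^+=[0.1015]

K[0,0] = -0.3690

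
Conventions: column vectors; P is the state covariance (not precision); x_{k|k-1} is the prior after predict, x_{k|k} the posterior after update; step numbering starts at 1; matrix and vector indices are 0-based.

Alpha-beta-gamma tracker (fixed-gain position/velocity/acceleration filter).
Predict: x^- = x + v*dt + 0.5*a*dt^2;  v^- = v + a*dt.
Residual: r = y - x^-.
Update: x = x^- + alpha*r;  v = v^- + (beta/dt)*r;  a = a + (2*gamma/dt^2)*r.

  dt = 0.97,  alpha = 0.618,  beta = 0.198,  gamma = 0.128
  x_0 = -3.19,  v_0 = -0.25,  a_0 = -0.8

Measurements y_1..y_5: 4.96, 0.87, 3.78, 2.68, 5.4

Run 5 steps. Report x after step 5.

step 1: x_pred=-3.8089  r=8.7689  x^+=1.6103  v^+=0.7639  a^+=1.5858
step 2: x_pred=3.0974  r=-2.2274  x^+=1.7209  v^+=1.8475  a^+=0.9798
step 3: x_pred=3.9739  r=-0.1939  x^+=3.8541  v^+=2.7584  a^+=0.9271
step 4: x_pred=6.9658  r=-4.2858  x^+=4.3172  v^+=2.7828  a^+=-0.2390
step 5: x_pred=6.9040  r=-1.5040  x^+=5.9745  v^+=2.2439  a^+=-0.6482

x_post = 5.9745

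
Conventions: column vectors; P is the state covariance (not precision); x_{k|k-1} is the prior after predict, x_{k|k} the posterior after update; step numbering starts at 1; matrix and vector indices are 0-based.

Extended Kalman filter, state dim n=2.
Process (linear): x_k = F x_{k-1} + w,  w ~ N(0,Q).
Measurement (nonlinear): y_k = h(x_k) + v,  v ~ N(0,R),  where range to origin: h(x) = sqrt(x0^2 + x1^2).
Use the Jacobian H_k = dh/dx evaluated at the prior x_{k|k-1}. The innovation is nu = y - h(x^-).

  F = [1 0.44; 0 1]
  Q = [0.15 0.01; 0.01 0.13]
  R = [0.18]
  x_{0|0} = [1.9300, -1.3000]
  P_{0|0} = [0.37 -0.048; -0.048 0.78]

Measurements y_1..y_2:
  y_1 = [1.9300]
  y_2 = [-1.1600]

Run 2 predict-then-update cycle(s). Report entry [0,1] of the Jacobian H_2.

H_jac[0,1] = -0.8598

step 1: x^-=[1.3580, -1.3000]  P^-=[0.6288 0.3052; 0.3052 0.9100]  H_jac=[0.7224 -0.6915]  S=[0.6383]  K=[0.3809; -0.6404]  nu=[0.0501]  x^+=[1.3771, -1.3321]  P^+=[0.5361 0.4609; 0.4609 0.6482]
step 2: x^-=[0.7910, -1.3321]  P^-=[1.2172 0.7561; 0.7561 0.7782]  H_jac=[0.5106 -0.8598]  S=[0.4088]  K=[-0.0701; -0.6925]  nu=[-2.7092]  x^+=[0.9809, 0.5441]  P^+=[1.2152 0.7363; 0.7363 0.5822]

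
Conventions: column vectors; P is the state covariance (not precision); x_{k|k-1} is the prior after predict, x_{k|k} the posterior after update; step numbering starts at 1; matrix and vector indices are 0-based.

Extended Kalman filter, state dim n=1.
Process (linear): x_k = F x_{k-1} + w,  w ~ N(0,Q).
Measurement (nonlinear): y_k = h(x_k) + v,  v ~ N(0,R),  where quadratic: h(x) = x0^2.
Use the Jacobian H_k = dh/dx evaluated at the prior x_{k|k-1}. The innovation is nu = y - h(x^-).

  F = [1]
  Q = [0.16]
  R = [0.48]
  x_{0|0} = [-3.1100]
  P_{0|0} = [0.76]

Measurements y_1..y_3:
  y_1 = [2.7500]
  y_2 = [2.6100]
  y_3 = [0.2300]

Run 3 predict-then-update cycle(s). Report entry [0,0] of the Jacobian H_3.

step 1: x^-=[-3.1100]  P^-=[0.9200]  H_jac=[-6.2200]  S=[36.0733]  K=[-0.1586]  nu=[-6.9221]  x^+=[-2.0119]  P^+=[0.0122]
step 2: x^-=[-2.0119]  P^-=[0.1722]  H_jac=[-4.0239]  S=[3.2688]  K=[-0.2120]  nu=[-1.4379]  x^+=[-1.7071]  P^+=[0.0253]
step 3: x^-=[-1.7071]  P^-=[0.1853]  H_jac=[-3.4141]  S=[2.6398]  K=[-0.2396]  nu=[-2.6841]  x^+=[-1.0638]  P^+=[0.0337]

H_jac[0,0] = -3.4141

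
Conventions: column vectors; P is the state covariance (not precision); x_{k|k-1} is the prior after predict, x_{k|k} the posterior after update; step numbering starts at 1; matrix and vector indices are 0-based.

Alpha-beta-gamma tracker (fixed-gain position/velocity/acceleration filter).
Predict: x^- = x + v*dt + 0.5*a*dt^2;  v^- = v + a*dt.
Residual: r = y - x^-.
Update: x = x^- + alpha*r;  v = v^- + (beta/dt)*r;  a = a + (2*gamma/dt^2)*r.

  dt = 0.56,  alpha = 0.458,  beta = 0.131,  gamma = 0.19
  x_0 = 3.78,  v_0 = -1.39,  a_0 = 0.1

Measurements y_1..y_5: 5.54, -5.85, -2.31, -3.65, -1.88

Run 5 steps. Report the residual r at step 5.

resid = 10.2987

step 1: x_pred=3.0173  r=2.5227  x^+=4.1727  v^+=-0.7439  a^+=3.1569
step 2: x_pred=4.2511  r=-10.1011  x^+=-0.3752  v^+=-1.3390  a^+=-9.0830
step 3: x_pred=-2.5492  r=0.2392  x^+=-2.4397  v^+=-6.3695  a^+=-8.7931
step 4: x_pred=-7.3853  r=3.7353  x^+=-5.6746  v^+=-10.4198  a^+=-4.2669
step 5: x_pred=-12.1787  r=10.2987  x^+=-7.4619  v^+=-10.4001  a^+=8.2124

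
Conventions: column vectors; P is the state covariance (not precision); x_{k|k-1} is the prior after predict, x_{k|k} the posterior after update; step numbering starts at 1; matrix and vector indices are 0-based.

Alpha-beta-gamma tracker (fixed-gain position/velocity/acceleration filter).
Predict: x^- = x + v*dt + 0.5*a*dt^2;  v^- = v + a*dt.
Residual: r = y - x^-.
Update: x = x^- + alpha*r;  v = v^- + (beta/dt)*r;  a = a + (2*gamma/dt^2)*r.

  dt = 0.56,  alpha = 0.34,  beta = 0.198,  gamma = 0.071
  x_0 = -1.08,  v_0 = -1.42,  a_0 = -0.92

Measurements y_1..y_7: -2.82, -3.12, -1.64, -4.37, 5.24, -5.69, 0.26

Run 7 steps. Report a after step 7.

step 1: x_pred=-2.0195  r=-0.8005  x^+=-2.2916  v^+=-2.2182  a^+=-1.2825
step 2: x_pred=-3.7350  r=0.6150  x^+=-3.5259  v^+=-2.7190  a^+=-1.0040
step 3: x_pred=-5.2060  r=3.5660  x^+=-3.9935  v^+=-2.0205  a^+=0.6106
step 4: x_pred=-5.0292  r=0.6592  x^+=-4.8051  v^+=-1.4454  a^+=0.9092
step 5: x_pred=-5.4720  r=10.7120  x^+=-1.8299  v^+=2.8512  a^+=5.7596
step 6: x_pred=0.6699  r=-6.3599  x^+=-1.4925  v^+=3.8279  a^+=2.8798
step 7: x_pred=1.1027  r=-0.8427  x^+=0.8162  v^+=5.1426  a^+=2.4982

a_post = 2.4982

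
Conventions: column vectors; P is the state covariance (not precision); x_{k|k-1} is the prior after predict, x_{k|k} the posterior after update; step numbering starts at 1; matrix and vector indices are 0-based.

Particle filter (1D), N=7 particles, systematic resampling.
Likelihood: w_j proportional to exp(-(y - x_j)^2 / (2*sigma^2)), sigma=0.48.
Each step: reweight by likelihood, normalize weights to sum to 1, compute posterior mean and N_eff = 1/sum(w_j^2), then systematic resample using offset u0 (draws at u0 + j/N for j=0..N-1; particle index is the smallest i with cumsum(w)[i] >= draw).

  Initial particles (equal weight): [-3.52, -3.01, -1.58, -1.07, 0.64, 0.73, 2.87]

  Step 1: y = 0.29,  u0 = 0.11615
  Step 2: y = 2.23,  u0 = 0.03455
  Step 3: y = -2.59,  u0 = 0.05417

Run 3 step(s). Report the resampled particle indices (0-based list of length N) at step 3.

resampled_idx = [0, 0, 1, 1, 2, 4, 5]

step 1: w=[0.0000, 0.0000, 0.0004, 0.0125, 0.5316, 0.4556, 0.0000]  mean=0.6588  Neff=2.0398  idx=[4, 4, 4, 5, 5, 5, 5]
step 2: w=[0.0970, 0.0970, 0.0970, 0.1773, 0.1773, 0.1773, 0.1773]  mean=0.7038  Neff=6.4969  idx=[0, 1, 3, 3, 4, 5, 6]
step 3: w=[0.2949, 0.2949, 0.0820, 0.0820, 0.0820, 0.0820, 0.0820]  mean=0.6769  Neff=4.8176  idx=[0, 0, 1, 1, 2, 4, 5]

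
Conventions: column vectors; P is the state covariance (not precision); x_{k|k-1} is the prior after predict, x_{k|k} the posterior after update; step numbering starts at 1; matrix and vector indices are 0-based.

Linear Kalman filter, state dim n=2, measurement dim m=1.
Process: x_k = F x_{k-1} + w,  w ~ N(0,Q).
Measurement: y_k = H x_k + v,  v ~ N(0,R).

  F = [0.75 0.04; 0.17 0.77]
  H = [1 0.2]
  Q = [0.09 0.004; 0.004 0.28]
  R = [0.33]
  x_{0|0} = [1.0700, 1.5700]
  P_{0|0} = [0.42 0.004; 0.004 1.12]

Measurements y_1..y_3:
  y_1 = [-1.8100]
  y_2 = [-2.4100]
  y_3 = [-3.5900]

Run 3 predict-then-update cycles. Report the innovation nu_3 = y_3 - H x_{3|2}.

innov = [-2.6335]

step 1: x^-=[0.8653, 1.3908]  P^-=[0.3283 0.0944; 0.0944 0.9572]  S=[0.7343]  K=[0.4728; 0.3892]  nu=[-2.9535]  x^+=[-0.5310, 0.2412]  P^+=[0.1642 -0.0407; -0.0407 0.8460]
step 2: x^-=[-0.3886, 0.0955]  P^-=[0.1812 0.0272; 0.0272 0.7757]  S=[0.5531]  K=[0.3375; 0.3296]  nu=[-2.0405]  x^+=[-1.0772, -0.5771]  P^+=[0.1182 -0.0343; -0.0343 0.7156]
step 3: x^-=[-0.8310, -0.6275]  P^-=[0.1556 0.0210; 0.0210 0.6987]  S=[0.5220]  K=[0.3062; 0.3080]  nu=[-2.6335]  x^+=[-1.6373, -1.4387]  P^+=[0.1067 -0.0282; -0.0282 0.6492]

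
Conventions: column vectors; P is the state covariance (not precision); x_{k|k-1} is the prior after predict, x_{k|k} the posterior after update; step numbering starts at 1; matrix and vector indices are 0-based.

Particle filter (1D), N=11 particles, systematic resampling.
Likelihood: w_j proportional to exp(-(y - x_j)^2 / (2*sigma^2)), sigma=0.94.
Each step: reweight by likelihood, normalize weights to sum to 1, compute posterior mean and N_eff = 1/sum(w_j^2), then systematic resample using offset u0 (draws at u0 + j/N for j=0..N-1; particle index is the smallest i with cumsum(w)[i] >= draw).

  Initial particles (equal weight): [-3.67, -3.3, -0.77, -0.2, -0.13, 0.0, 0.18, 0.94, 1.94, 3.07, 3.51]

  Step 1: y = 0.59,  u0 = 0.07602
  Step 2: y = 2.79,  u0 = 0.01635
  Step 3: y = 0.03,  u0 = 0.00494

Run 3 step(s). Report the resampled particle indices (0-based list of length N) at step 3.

step 1: w=[0.0000, 0.0000, 0.0723, 0.1446, 0.1535, 0.1690, 0.1872, 0.1920, 0.0734, 0.0063, 0.0017]  mean=0.2772  Neff=6.4270  idx=[3, 3, 4, 4, 5, 5, 6, 6, 7, 7, 8]
step 2: w=[0.0061, 0.0061, 0.0077, 0.0077, 0.0117, 0.0117, 0.0202, 0.0202, 0.1375, 0.1375, 0.6338]  mean=1.4910  Neff=2.2687  idx=[2, 8, 8, 9, 10, 10, 10, 10, 10, 10, 10]
step 3: w=[0.2627, 0.1668, 0.1668, 0.1668, 0.0338, 0.0338, 0.0338, 0.0338, 0.0338, 0.0338, 0.0338]  mean=0.8957  Neff=6.2294  idx=[0, 0, 0, 1, 1, 2, 2, 3, 3, 5, 8]

resampled_idx = [0, 0, 0, 1, 1, 2, 2, 3, 3, 5, 8]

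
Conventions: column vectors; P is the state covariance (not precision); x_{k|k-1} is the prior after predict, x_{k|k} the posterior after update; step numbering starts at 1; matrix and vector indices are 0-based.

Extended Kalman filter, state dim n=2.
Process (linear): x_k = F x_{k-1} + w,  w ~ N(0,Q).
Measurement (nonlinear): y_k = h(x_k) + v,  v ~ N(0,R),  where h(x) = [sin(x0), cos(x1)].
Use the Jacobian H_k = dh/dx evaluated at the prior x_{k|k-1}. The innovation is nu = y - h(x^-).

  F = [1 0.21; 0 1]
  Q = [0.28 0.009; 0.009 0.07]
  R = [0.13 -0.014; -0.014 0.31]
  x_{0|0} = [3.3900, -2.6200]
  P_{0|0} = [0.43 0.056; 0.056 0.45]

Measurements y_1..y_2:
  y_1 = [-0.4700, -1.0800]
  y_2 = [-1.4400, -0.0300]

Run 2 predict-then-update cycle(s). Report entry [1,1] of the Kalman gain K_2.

K[1,1] = 0.4756

step 1: x^-=[2.8398, -2.6200]  P^-=[0.7534 0.1595; 0.1595 0.5200]  H_jac=[-0.9548 0.0000; 0.0000 0.4983]  S=[0.8168 -0.0899; -0.0899 0.4391]  K=[-0.8806 0.0007; -0.1243 0.5646]  nu=[-0.7672, -0.2130]  x^+=[3.5152, -2.6449]  P^+=[0.1199 0.0252; 0.0252 0.3548]
step 2: x^-=[2.9598, -2.6449]  P^-=[0.4261 0.1087; 0.1087 0.4248]  H_jac=[-0.9835 0.0000; 0.0000 0.4765]  S=[0.5422 -0.0650; -0.0650 0.4065]  K=[-0.7725 0.0040; -0.1402 0.4756]  nu=[-1.6208, 0.8491]  x^+=[4.2153, -2.0137]  P^+=[0.1022 0.0253; 0.0253 0.3135]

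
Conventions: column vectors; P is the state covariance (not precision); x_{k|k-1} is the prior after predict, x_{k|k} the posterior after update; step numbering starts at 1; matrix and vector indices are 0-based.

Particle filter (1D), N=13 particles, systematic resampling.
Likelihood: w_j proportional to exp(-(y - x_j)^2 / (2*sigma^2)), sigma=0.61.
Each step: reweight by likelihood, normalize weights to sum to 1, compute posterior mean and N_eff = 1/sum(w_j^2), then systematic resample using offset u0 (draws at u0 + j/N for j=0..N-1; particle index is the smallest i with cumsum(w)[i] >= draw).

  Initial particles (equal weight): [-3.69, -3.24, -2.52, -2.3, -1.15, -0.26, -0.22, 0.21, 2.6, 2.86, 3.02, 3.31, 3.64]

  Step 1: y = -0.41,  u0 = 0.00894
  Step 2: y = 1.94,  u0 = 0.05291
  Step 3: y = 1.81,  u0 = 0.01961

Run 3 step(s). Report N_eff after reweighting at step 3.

step 1: w=[0.0000, 0.0000, 0.0008, 0.0027, 0.1592, 0.3224, 0.3166, 0.1982, 0.0000, 0.0000, 0.0000, 0.0000, 0.0000]  mean=-0.3033  Neff=3.7201  idx=[4, 4, 4, 5, 5, 5, 5, 6, 6, 6, 6, 7, 7]
step 2: w=[0.0001, 0.0001, 0.0001, 0.0303, 0.0303, 0.0303, 0.0303, 0.0383, 0.0383, 0.0383, 0.0383, 0.3627, 0.3627]  mean=0.0869  Neff=3.6683  idx=[4, 7, 9, 11, 11, 11, 11, 11, 12, 12, 12, 12, 12]
step 3: w=[0.0095, 0.0119, 0.0119, 0.0967, 0.0967, 0.0967, 0.0967, 0.0967, 0.0967, 0.0967, 0.0967, 0.0967, 0.0967]  mean=0.1953  Neff=10.6574  idx=[1, 3, 4, 5, 6, 6, 7, 8, 9, 10, 10, 11, 12]

N_eff = 10.6574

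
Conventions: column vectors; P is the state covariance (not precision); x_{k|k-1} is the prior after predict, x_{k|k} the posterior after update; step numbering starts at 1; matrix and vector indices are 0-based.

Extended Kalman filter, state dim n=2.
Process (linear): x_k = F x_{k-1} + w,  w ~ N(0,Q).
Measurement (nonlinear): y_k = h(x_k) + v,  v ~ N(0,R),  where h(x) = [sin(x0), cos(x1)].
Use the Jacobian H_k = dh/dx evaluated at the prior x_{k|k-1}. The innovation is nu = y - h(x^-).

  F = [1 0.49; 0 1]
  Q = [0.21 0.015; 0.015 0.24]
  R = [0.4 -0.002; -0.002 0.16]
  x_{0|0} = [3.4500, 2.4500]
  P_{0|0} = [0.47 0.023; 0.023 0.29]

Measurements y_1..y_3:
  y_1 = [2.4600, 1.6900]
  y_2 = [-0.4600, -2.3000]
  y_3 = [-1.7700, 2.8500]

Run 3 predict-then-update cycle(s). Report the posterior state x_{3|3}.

x_post = [3.7243, -0.6916]

step 1: x^-=[4.6505, 2.4500]  P^-=[0.7722 0.1801; 0.1801 0.5300]  H_jac=[-0.0618 0.0000; 0.0000 -0.6378]  S=[0.4030 0.0051; 0.0051 0.3756]  K=[-0.1147 -0.3043; -0.0162 -0.8998]  nu=[3.4581, 2.4602]  x^+=[3.5054, 0.1802]  P^+=[0.7317 0.0760; 0.0760 0.2257]
step 2: x^-=[3.5937, 0.1802]  P^-=[1.0704 0.2016; 0.2016 0.4657]  H_jac=[-0.8995 0.0000; 0.0000 -0.1792]  S=[1.2661 0.0305; 0.0305 0.1750]  K=[-0.7587 -0.0742; -0.1323 -0.4539]  nu=[-0.0232, -3.2838]  x^+=[3.8550, 1.6738]  P^+=[0.3372 0.0578; 0.0578 0.4038]
step 3: x^-=[4.6751, 1.6738]  P^-=[0.7008 0.2707; 0.2707 0.6438]  H_jac=[-0.0372 0.0000; 0.0000 -0.9947]  S=[0.4010 0.0080; 0.0080 0.7970]  K=[-0.0583 -0.3372; -0.0091 -0.8034]  nu=[-0.7707, 2.9528]  x^+=[3.7243, -0.6916]  P^+=[0.6085 0.0541; 0.0541 0.1292]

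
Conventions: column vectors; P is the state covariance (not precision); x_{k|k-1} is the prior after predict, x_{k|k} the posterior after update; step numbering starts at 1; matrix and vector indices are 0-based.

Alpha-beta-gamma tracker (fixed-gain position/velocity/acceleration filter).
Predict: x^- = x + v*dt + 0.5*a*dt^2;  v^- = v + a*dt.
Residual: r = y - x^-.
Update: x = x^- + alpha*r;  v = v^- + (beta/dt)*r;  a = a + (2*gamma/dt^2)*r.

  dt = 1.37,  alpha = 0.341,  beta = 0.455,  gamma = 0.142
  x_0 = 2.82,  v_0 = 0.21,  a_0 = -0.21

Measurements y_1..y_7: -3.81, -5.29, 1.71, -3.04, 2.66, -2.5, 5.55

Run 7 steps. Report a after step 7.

a_post = -0.0357

step 1: x_pred=2.9106  r=-6.7206  x^+=0.6189  v^+=-2.3097  a^+=-1.2269
step 2: x_pred=-3.6968  r=-1.5932  x^+=-4.2401  v^+=-4.5197  a^+=-1.4680
step 3: x_pred=-11.8098  r=13.5198  x^+=-7.1995  v^+=-2.0407  a^+=0.5777
step 4: x_pred=-9.4531  r=6.4131  x^+=-7.2663  v^+=0.8807  a^+=1.5481
step 5: x_pred=-4.6069  r=7.2669  x^+=-2.1289  v^+=5.4151  a^+=2.6477
step 6: x_pred=7.7745  r=-10.2745  x^+=4.2709  v^+=5.6301  a^+=1.0930
step 7: x_pred=13.0099  r=-7.4599  x^+=10.4661  v^+=4.6500  a^+=-0.0357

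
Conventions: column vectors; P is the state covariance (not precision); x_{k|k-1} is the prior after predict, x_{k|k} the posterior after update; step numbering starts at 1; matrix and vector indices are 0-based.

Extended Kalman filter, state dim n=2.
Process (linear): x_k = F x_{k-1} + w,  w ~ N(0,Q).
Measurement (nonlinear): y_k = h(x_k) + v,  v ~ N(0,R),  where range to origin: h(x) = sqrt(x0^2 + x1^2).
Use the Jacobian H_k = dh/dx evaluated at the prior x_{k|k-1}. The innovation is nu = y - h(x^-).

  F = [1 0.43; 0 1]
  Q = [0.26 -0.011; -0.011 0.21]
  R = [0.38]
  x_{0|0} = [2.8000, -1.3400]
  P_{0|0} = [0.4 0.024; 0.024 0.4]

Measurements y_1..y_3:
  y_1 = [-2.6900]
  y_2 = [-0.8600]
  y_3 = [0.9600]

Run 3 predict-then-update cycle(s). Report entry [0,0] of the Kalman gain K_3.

K[0,0] = 0.4688

step 1: x^-=[2.2238, -1.3400]  P^-=[0.7546 0.1850; 0.1850 0.6100]  H_jac=[0.8565 -0.5161]  S=[0.9325]  K=[0.5907; -0.1677]  nu=[-5.2863]  x^+=[-0.8989, -0.4535]  P^+=[0.4292 0.2774; 0.2774 0.5838]
step 2: x^-=[-1.0939, -0.4535]  P^-=[1.0357 0.5174; 0.5174 0.7938]  H_jac=[-0.9238 -0.3830]  S=[1.7463]  K=[-0.6613; -0.4478]  nu=[-2.0442]  x^+=[0.2580, 0.4618]  P^+=[0.2719 0.0003; 0.0003 0.4436]
step 3: x^-=[0.4566, 0.4618]  P^-=[0.6142 0.1800; 0.1800 0.6536]  H_jac=[0.7031 0.7111]  S=[1.1942]  K=[0.4688; 0.4952]  nu=[0.3106]  x^+=[0.6022, 0.6156]  P^+=[0.3517 -0.0972; -0.0972 0.3608]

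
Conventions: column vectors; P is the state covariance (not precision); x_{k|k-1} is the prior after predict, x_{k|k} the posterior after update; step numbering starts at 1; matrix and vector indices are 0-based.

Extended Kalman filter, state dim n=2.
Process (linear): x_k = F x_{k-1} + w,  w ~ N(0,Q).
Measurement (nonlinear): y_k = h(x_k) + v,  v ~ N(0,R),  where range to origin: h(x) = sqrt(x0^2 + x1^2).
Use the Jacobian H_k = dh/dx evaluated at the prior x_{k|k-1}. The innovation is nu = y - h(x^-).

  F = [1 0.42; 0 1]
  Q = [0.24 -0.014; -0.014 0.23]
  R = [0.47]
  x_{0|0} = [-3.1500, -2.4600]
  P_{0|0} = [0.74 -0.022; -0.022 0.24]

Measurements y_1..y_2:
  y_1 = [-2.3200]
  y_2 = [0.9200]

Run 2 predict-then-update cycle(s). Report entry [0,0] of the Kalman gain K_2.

K[0,0] = -0.0032

step 1: x^-=[-4.1832, -2.4600]  P^-=[1.0039 0.0648; 0.0648 0.4700]  H_jac=[-0.8620 -0.5069]  S=[1.3933]  K=[-0.6446; -0.2111]  nu=[-7.1729]  x^+=[0.4407, -0.9459]  P^+=[0.4249 -0.1248; -0.1248 0.4079]
step 2: x^-=[0.0434, -0.9459]  P^-=[0.6320 0.0325; 0.0325 0.6379]  H_jac=[0.0458 -0.9989]  S=[1.1049]  K=[-0.0032; -0.5754]  nu=[-0.0269]  x^+=[0.0435, -0.9304]  P^+=[0.6320 0.0305; 0.0305 0.2721]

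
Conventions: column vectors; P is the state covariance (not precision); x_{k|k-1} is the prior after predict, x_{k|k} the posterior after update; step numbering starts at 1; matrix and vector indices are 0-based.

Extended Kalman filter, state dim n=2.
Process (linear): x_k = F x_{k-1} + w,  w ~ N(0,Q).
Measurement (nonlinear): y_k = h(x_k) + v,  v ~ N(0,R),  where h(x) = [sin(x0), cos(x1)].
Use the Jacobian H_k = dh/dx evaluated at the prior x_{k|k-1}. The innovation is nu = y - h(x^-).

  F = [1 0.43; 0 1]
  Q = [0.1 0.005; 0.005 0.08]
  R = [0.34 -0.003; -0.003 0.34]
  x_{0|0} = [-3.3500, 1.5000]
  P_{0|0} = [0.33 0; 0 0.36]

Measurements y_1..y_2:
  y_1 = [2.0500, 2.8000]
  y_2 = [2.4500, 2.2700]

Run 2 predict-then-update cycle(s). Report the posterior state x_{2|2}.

step 1: x^-=[-2.7050, 1.5000]  P^-=[0.4966 0.1598; 0.1598 0.4400]  H_jac=[-0.9062 0.0000; 0.0000 -0.9975]  S=[0.7478 0.1414; 0.1414 0.7778]  K=[-0.5831 -0.0989; -0.0900 -0.5479]  nu=[2.4729, 2.7293]  x^+=[-4.4167, -0.2180]  P^+=[0.2184 0.0320; 0.0320 0.1865]
step 2: x^-=[-4.5105, -0.2180]  P^-=[0.3804 0.1171; 0.1171 0.2665]  H_jac=[-0.2005 0.0000; 0.0000 0.2163]  S=[0.3553 -0.0081; -0.0081 0.3525]  K=[-0.2132 0.0670; -0.0624 0.1621]  nu=[1.4703, 1.2937]  x^+=[-4.7373, -0.1001]  P^+=[0.3624 0.1083; 0.1083 0.2557]

x_post = [-4.7373, -0.1001]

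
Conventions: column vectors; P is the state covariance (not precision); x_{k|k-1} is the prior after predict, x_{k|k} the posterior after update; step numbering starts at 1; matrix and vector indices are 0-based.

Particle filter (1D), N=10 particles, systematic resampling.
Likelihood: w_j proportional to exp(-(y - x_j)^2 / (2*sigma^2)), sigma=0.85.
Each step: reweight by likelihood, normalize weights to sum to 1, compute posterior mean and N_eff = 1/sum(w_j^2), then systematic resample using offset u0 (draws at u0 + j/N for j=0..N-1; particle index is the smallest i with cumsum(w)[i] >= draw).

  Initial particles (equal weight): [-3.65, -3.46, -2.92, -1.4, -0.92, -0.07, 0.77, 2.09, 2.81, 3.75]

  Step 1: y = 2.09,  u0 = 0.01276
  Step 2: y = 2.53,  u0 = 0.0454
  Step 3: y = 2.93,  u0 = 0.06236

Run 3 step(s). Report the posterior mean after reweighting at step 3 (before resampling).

post_mean = 2.4631

step 1: w=[0.0000, 0.0000, 0.0000, 0.0001, 0.0009, 0.0181, 0.1368, 0.4570, 0.3192, 0.0679]  mean=2.2098  Neff=2.9904  idx=[5, 6, 7, 7, 7, 7, 7, 8, 8, 8]
step 2: w=[0.0013, 0.0160, 0.1191, 0.1191, 0.1191, 0.1191, 0.1191, 0.1290, 0.1290, 0.1290]  mean=2.3449  Neff=8.2530  idx=[2, 3, 3, 4, 5, 6, 7, 8, 8, 9]
step 3: w=[0.0803, 0.0803, 0.0803, 0.0803, 0.0803, 0.0803, 0.1296, 0.1296, 0.1296, 0.1296]  mean=2.4631  Neff=9.4498  idx=[0, 2, 3, 4, 5, 6, 7, 8, 8, 9]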